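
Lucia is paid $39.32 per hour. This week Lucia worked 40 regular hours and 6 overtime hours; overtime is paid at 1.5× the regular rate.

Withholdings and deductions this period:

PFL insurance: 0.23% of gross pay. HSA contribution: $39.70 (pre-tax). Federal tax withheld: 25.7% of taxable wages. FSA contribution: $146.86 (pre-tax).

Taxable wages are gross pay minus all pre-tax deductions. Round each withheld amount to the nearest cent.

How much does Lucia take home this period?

Regular pay: 40 × $39.32 = $1,572.80
Overtime pay: 6 × $39.32 × 1.5 = $353.88
Gross pay = $1,572.80 + $353.88 = $1,926.68
FSA contribution: $146.86
HSA contribution: $39.70
Pre-tax total = $146.86 + $39.70 = $186.56
Taxable wages = $1,926.68 − $186.56 = $1,740.12
Federal tax withheld: $1,740.12 × 0.257 = $447.21
PFL insurance: $1,926.68 × 0.0023 = $4.43
Total deductions = $146.86 + $39.70 + $447.21 + $4.43 = $638.20
Net pay = $1,926.68 − $638.20 = $1,288.48

$1,288.48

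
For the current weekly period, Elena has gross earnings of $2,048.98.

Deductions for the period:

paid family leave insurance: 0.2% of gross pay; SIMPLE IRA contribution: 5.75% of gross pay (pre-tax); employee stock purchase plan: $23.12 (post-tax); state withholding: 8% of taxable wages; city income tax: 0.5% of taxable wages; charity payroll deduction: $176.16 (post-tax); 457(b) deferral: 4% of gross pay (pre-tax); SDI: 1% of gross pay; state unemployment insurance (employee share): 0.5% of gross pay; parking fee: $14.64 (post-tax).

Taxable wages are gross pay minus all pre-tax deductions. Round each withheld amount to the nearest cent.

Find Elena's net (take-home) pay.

$1,443.26

SIMPLE IRA contribution: $2,048.98 × 0.0575 = $117.82
457(b) deferral: $2,048.98 × 0.04 = $81.96
Pre-tax total = $117.82 + $81.96 = $199.78
Taxable wages = $2,048.98 − $199.78 = $1,849.20
State withholding: $1,849.20 × 0.08 = $147.94
City income tax: $1,849.20 × 0.005 = $9.25
SDI: $2,048.98 × 0.01 = $20.49
Paid family leave insurance: $2,048.98 × 0.002 = $4.10
State unemployment insurance (employee share): $2,048.98 × 0.005 = $10.24
Charity payroll deduction: $176.16
Employee stock purchase plan: $23.12
Parking fee: $14.64
Total deductions = $117.82 + $81.96 + $147.94 + $9.25 + $20.49 + $4.10 + $10.24 + $176.16 + $23.12 + $14.64 = $605.72
Net pay = $2,048.98 − $605.72 = $1,443.26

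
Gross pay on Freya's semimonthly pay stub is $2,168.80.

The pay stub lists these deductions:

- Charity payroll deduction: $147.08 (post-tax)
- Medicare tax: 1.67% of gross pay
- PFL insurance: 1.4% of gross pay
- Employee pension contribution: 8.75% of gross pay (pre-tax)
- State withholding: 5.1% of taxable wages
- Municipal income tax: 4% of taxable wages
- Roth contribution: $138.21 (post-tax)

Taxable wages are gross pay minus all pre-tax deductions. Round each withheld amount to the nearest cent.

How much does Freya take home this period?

$1,447.07

Employee pension contribution: $2,168.80 × 0.0875 = $189.77
Taxable wages = $2,168.80 − $189.77 = $1,979.03
Municipal income tax: $1,979.03 × 0.04 = $79.16
State withholding: $1,979.03 × 0.051 = $100.93
PFL insurance: $2,168.80 × 0.014 = $30.36
Medicare tax: $2,168.80 × 0.0167 = $36.22
Roth contribution: $138.21
Charity payroll deduction: $147.08
Total deductions = $189.77 + $79.16 + $100.93 + $30.36 + $36.22 + $138.21 + $147.08 = $721.73
Net pay = $2,168.80 − $721.73 = $1,447.07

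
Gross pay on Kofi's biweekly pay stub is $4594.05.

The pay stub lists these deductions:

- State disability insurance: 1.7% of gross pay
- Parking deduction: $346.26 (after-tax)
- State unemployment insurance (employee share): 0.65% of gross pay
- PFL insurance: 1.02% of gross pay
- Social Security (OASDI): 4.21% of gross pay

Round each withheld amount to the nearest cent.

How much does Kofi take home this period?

State unemployment insurance (employee share): $4594.05 × 0.0065 = $29.86
PFL insurance: $4594.05 × 0.0102 = $46.86
State disability insurance: $4594.05 × 0.017 = $78.10
Social Security (OASDI): $4594.05 × 0.0421 = $193.41
Parking deduction: $346.26
Total deductions = $29.86 + $46.86 + $78.10 + $193.41 + $346.26 = $694.49
Net pay = $4594.05 − $694.49 = $3899.56

$3899.56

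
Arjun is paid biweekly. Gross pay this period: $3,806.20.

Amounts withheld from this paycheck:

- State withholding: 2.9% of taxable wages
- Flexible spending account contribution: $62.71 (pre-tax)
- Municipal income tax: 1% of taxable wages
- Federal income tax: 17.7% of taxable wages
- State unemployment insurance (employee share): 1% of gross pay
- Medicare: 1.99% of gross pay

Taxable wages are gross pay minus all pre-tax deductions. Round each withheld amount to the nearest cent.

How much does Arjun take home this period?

$2,821.10

Flexible spending account contribution: $62.71
Taxable wages = $3,806.20 − $62.71 = $3,743.49
State withholding: $3,743.49 × 0.029 = $108.56
Municipal income tax: $3,743.49 × 0.01 = $37.43
Federal income tax: $3,743.49 × 0.177 = $662.60
Medicare: $3,806.20 × 0.0199 = $75.74
State unemployment insurance (employee share): $3,806.20 × 0.01 = $38.06
Total deductions = $62.71 + $108.56 + $37.43 + $662.60 + $75.74 + $38.06 = $985.10
Net pay = $3,806.20 − $985.10 = $2,821.10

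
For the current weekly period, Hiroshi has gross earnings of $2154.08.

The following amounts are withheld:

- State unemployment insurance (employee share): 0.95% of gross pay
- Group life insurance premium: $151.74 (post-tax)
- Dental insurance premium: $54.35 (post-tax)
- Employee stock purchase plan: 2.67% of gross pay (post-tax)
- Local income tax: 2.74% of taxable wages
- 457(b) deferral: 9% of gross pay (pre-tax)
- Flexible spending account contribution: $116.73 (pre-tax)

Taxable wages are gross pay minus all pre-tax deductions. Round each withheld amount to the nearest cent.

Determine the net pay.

$1508.91

Flexible spending account contribution: $116.73
457(b) deferral: $2154.08 × 0.09 = $193.87
Pre-tax total = $116.73 + $193.87 = $310.60
Taxable wages = $2154.08 − $310.60 = $1843.48
Local income tax: $1843.48 × 0.0274 = $50.51
State unemployment insurance (employee share): $2154.08 × 0.0095 = $20.46
Dental insurance premium: $54.35
Group life insurance premium: $151.74
Employee stock purchase plan: $2154.08 × 0.0267 = $57.51
Total deductions = $116.73 + $193.87 + $50.51 + $20.46 + $54.35 + $151.74 + $57.51 = $645.17
Net pay = $2154.08 − $645.17 = $1508.91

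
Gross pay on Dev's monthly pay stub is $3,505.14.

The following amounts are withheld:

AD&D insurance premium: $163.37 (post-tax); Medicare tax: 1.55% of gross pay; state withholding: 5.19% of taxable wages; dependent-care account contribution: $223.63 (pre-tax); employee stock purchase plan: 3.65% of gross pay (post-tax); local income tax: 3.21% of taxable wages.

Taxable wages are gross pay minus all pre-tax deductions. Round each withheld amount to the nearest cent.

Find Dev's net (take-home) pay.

$2,660.22

Dependent-care account contribution: $223.63
Taxable wages = $3,505.14 − $223.63 = $3,281.51
Local income tax: $3,281.51 × 0.0321 = $105.34
State withholding: $3,281.51 × 0.0519 = $170.31
Medicare tax: $3,505.14 × 0.0155 = $54.33
AD&D insurance premium: $163.37
Employee stock purchase plan: $3,505.14 × 0.0365 = $127.94
Total deductions = $223.63 + $105.34 + $170.31 + $54.33 + $163.37 + $127.94 = $844.92
Net pay = $3,505.14 − $844.92 = $2,660.22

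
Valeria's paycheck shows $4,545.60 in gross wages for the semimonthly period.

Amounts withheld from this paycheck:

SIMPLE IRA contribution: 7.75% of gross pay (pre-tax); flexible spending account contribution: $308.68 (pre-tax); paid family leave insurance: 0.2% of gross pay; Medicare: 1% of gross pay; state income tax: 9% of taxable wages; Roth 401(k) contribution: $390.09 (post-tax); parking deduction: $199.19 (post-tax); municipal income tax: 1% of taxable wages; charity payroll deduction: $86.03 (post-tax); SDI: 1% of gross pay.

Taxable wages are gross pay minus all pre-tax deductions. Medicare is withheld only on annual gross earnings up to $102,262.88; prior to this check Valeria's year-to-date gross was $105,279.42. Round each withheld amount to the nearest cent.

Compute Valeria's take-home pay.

$2,766.31

Flexible spending account contribution: $308.68
SIMPLE IRA contribution: $4,545.60 × 0.0775 = $352.28
Pre-tax total = $308.68 + $352.28 = $660.96
Taxable wages = $4,545.60 − $660.96 = $3,884.64
Municipal income tax: $3,884.64 × 0.01 = $38.85
State income tax: $3,884.64 × 0.09 = $349.62
Medicare: annual cap $102,262.88 already reached (YTD $105,279.42), so $0.00
Paid family leave insurance: $4,545.60 × 0.002 = $9.09
SDI: $4,545.60 × 0.01 = $45.46
Roth 401(k) contribution: $390.09
Parking deduction: $199.19
Charity payroll deduction: $86.03
Total deductions = $308.68 + $352.28 + $38.85 + $349.62 + $0.00 + $9.09 + $45.46 + $390.09 + $199.19 + $86.03 = $1,779.29
Net pay = $4,545.60 − $1,779.29 = $2,766.31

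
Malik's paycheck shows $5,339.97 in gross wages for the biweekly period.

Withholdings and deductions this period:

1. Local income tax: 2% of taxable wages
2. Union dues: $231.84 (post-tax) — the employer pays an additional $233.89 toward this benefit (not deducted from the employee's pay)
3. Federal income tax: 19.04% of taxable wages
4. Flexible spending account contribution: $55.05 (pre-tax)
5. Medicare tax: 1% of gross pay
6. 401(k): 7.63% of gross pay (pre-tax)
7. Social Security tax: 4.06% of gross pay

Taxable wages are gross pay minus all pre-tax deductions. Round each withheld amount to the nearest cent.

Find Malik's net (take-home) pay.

$3,349.22

Flexible spending account contribution: $55.05
401(k): $5,339.97 × 0.0763 = $407.44
Pre-tax total = $55.05 + $407.44 = $462.49
Taxable wages = $5,339.97 − $462.49 = $4,877.48
Federal income tax: $4,877.48 × 0.1904 = $928.67
Local income tax: $4,877.48 × 0.02 = $97.55
Social Security tax: $5,339.97 × 0.0406 = $216.80
Medicare tax: $5,339.97 × 0.01 = $53.40
Union dues: $231.84
(Employer's $233.89 toward union dues is not withheld from the employee.)
Total deductions = $55.05 + $407.44 + $928.67 + $97.55 + $216.80 + $53.40 + $231.84 = $1,990.75
Net pay = $5,339.97 − $1,990.75 = $3,349.22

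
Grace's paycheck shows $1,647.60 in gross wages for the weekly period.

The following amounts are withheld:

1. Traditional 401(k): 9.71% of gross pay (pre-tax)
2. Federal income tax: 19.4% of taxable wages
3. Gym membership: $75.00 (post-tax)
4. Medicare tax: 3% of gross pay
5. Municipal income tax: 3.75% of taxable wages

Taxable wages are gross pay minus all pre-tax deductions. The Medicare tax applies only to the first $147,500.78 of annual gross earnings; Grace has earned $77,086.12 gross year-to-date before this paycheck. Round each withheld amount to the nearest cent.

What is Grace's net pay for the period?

$1,018.80

Traditional 401(k): $1,647.60 × 0.0971 = $159.98
Taxable wages = $1,647.60 − $159.98 = $1,487.62
Municipal income tax: $1,487.62 × 0.0375 = $55.79
Federal income tax: $1,487.62 × 0.194 = $288.60
Medicare tax: cap not yet reached, full $1,647.60 is subject → $1,647.60 × 0.03 = $49.43
Gym membership: $75.00
Total deductions = $159.98 + $55.79 + $288.60 + $49.43 + $75.00 = $628.80
Net pay = $1,647.60 − $628.80 = $1,018.80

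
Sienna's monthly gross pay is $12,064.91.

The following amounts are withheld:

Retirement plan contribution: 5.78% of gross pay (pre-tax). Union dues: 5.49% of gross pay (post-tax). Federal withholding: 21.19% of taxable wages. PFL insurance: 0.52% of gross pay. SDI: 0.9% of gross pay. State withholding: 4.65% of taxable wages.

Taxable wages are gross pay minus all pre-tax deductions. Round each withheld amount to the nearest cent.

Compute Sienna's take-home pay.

Retirement plan contribution: $12,064.91 × 0.0578 = $697.35
Taxable wages = $12,064.91 − $697.35 = $11,367.56
State withholding: $11,367.56 × 0.0465 = $528.59
Federal withholding: $11,367.56 × 0.2119 = $2,408.79
SDI: $12,064.91 × 0.009 = $108.58
PFL insurance: $12,064.91 × 0.0052 = $62.74
Union dues: $12,064.91 × 0.0549 = $662.36
Total deductions = $697.35 + $528.59 + $2,408.79 + $108.58 + $62.74 + $662.36 = $4,468.41
Net pay = $12,064.91 − $4,468.41 = $7,596.50

$7,596.50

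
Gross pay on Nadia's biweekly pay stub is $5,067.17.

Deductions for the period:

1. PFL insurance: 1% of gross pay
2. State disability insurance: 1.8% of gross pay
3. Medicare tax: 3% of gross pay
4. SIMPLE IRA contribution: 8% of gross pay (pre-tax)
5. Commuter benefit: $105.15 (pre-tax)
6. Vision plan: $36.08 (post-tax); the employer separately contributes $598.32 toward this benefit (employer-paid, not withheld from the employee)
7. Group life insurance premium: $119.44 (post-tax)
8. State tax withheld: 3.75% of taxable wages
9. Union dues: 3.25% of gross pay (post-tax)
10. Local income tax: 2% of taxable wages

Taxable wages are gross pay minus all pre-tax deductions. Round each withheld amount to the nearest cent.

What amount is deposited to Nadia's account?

$3,680.55

Commuter benefit: $105.15
SIMPLE IRA contribution: $5,067.17 × 0.08 = $405.37
Pre-tax total = $105.15 + $405.37 = $510.52
Taxable wages = $5,067.17 − $510.52 = $4,556.65
Local income tax: $4,556.65 × 0.02 = $91.13
State tax withheld: $4,556.65 × 0.0375 = $170.87
State disability insurance: $5,067.17 × 0.018 = $91.21
Medicare tax: $5,067.17 × 0.03 = $152.02
PFL insurance: $5,067.17 × 0.01 = $50.67
Group life insurance premium: $119.44
Vision plan: $36.08
Union dues: $5,067.17 × 0.0325 = $164.68
(Employer's $598.32 toward vision plan is not withheld from the employee.)
Total deductions = $105.15 + $405.37 + $91.13 + $170.87 + $91.21 + $152.02 + $50.67 + $119.44 + $36.08 + $164.68 = $1,386.62
Net pay = $5,067.17 − $1,386.62 = $3,680.55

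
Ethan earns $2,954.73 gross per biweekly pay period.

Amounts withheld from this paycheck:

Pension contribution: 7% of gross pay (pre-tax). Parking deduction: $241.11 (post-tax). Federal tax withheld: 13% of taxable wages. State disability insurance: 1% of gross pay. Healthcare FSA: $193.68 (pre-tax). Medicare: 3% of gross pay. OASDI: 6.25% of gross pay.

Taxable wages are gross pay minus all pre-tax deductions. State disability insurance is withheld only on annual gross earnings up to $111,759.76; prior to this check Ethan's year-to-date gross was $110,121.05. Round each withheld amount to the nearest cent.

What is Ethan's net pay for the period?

$1,691.36

Pension contribution: $2,954.73 × 0.07 = $206.83
Healthcare FSA: $193.68
Pre-tax total = $206.83 + $193.68 = $400.51
Taxable wages = $2,954.73 − $400.51 = $2,554.22
Federal tax withheld: $2,554.22 × 0.13 = $332.05
Medicare: $2,954.73 × 0.03 = $88.64
OASDI: $2,954.73 × 0.0625 = $184.67
State disability insurance: only $111,759.76 − $110,121.05 = $1,638.71 of this check is subject → $1,638.71 × 0.01 = $16.39
Parking deduction: $241.11
Total deductions = $206.83 + $193.68 + $332.05 + $88.64 + $184.67 + $16.39 + $241.11 = $1,263.37
Net pay = $2,954.73 − $1,263.37 = $1,691.36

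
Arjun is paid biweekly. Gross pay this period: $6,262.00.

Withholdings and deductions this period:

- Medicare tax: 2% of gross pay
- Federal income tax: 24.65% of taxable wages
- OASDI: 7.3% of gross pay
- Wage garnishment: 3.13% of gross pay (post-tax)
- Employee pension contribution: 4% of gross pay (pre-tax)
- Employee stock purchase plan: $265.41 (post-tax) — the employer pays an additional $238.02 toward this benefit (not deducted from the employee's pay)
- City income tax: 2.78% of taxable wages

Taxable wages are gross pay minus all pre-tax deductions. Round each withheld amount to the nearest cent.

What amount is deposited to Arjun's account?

Employee pension contribution: $6,262.00 × 0.04 = $250.48
Taxable wages = $6,262.00 − $250.48 = $6,011.52
Federal income tax: $6,011.52 × 0.2465 = $1,481.84
City income tax: $6,011.52 × 0.0278 = $167.12
Medicare tax: $6,262.00 × 0.02 = $125.24
OASDI: $6,262.00 × 0.073 = $457.13
Wage garnishment: $6,262.00 × 0.0313 = $196.00
Employee stock purchase plan: $265.41
(Employer's $238.02 toward employee stock purchase plan is not withheld from the employee.)
Total deductions = $250.48 + $1,481.84 + $167.12 + $125.24 + $457.13 + $196.00 + $265.41 = $2,943.22
Net pay = $6,262.00 − $2,943.22 = $3,318.78

$3,318.78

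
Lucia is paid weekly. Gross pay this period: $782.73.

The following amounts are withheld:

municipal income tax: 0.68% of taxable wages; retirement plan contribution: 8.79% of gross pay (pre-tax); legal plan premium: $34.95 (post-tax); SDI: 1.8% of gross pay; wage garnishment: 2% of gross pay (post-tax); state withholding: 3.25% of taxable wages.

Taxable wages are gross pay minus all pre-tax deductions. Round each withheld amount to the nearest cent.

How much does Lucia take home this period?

$621.19

Retirement plan contribution: $782.73 × 0.0879 = $68.80
Taxable wages = $782.73 − $68.80 = $713.93
State withholding: $713.93 × 0.0325 = $23.20
Municipal income tax: $713.93 × 0.0068 = $4.85
SDI: $782.73 × 0.018 = $14.09
Legal plan premium: $34.95
Wage garnishment: $782.73 × 0.02 = $15.65
Total deductions = $68.80 + $23.20 + $4.85 + $14.09 + $34.95 + $15.65 = $161.54
Net pay = $782.73 − $161.54 = $621.19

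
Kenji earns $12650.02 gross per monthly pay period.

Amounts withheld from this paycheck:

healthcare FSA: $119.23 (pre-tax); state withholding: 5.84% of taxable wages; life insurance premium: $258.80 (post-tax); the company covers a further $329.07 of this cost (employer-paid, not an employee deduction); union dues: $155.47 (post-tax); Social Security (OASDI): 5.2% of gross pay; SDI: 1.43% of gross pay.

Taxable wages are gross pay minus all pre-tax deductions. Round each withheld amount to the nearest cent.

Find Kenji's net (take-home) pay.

$10546.02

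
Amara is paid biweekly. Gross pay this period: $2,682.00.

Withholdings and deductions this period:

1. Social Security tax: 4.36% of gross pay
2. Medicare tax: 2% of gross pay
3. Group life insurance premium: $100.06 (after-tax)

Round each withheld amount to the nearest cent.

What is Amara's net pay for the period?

$2,411.36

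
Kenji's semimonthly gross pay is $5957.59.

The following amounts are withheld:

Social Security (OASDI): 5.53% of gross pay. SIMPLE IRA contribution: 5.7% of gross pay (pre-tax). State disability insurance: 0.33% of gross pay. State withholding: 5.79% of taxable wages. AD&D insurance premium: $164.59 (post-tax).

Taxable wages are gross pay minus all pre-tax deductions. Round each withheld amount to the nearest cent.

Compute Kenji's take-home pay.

SIMPLE IRA contribution: $5957.59 × 0.057 = $339.58
Taxable wages = $5957.59 − $339.58 = $5618.01
State withholding: $5618.01 × 0.0579 = $325.28
Social Security (OASDI): $5957.59 × 0.0553 = $329.45
State disability insurance: $5957.59 × 0.0033 = $19.66
AD&D insurance premium: $164.59
Total deductions = $339.58 + $325.28 + $329.45 + $19.66 + $164.59 = $1178.56
Net pay = $5957.59 − $1178.56 = $4779.03

$4779.03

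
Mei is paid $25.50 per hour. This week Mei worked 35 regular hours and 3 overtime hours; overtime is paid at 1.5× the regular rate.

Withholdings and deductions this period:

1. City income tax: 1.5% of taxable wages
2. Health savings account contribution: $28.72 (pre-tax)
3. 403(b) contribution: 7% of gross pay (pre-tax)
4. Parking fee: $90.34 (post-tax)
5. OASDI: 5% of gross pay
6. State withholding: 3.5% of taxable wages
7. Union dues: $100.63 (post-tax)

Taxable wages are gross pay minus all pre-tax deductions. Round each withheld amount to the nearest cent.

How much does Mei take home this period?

Regular pay: 35 × $25.50 = $892.50
Overtime pay: 3 × $25.50 × 1.5 = $114.75
Gross pay = $892.50 + $114.75 = $1,007.25
403(b) contribution: $1,007.25 × 0.07 = $70.51
Health savings account contribution: $28.72
Pre-tax total = $70.51 + $28.72 = $99.23
Taxable wages = $1,007.25 − $99.23 = $908.02
City income tax: $908.02 × 0.015 = $13.62
State withholding: $908.02 × 0.035 = $31.78
OASDI: $1,007.25 × 0.05 = $50.36
Union dues: $100.63
Parking fee: $90.34
Total deductions = $70.51 + $28.72 + $13.62 + $31.78 + $50.36 + $100.63 + $90.34 = $385.96
Net pay = $1,007.25 − $385.96 = $621.29

$621.29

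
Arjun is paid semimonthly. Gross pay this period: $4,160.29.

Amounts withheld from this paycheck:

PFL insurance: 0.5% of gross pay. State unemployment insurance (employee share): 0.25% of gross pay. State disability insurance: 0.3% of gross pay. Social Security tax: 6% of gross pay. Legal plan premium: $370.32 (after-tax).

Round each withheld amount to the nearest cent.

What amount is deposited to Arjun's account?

$3,496.67

PFL insurance: $4,160.29 × 0.005 = $20.80
State disability insurance: $4,160.29 × 0.003 = $12.48
State unemployment insurance (employee share): $4,160.29 × 0.0025 = $10.40
Social Security tax: $4,160.29 × 0.06 = $249.62
Legal plan premium: $370.32
Total deductions = $20.80 + $12.48 + $10.40 + $249.62 + $370.32 = $663.62
Net pay = $4,160.29 − $663.62 = $3,496.67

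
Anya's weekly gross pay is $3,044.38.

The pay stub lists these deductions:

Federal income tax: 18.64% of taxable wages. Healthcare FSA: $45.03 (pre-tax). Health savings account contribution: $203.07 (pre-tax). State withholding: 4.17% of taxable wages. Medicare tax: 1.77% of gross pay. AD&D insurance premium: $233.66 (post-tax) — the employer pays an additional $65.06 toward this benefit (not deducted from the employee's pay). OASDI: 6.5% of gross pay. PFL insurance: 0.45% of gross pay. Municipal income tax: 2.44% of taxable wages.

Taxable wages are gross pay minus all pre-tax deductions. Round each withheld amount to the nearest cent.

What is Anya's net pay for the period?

$1,591.09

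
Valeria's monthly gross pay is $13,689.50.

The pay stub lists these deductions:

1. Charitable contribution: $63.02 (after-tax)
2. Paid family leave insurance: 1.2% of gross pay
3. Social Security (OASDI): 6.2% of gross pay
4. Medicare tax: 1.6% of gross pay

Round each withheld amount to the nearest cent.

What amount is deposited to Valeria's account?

Medicare tax: $13,689.50 × 0.016 = $219.03
Social Security (OASDI): $13,689.50 × 0.062 = $848.75
Paid family leave insurance: $13,689.50 × 0.012 = $164.27
Charitable contribution: $63.02
Total deductions = $219.03 + $848.75 + $164.27 + $63.02 = $1,295.07
Net pay = $13,689.50 − $1,295.07 = $12,394.43

$12,394.43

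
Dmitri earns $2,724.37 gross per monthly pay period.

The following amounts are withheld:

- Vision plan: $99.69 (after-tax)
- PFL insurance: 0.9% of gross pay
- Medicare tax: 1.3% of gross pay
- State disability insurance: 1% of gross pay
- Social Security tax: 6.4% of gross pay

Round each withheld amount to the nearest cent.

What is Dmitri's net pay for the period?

$2,363.14

PFL insurance: $2,724.37 × 0.009 = $24.52
State disability insurance: $2,724.37 × 0.01 = $27.24
Medicare tax: $2,724.37 × 0.013 = $35.42
Social Security tax: $2,724.37 × 0.064 = $174.36
Vision plan: $99.69
Total deductions = $24.52 + $27.24 + $35.42 + $174.36 + $99.69 = $361.23
Net pay = $2,724.37 − $361.23 = $2,363.14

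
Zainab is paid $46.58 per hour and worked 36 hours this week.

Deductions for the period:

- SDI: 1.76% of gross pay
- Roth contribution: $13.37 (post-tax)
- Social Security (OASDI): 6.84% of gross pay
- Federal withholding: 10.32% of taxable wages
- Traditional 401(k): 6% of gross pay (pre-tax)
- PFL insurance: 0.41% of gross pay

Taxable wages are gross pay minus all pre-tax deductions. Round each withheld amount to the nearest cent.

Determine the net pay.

$1249.14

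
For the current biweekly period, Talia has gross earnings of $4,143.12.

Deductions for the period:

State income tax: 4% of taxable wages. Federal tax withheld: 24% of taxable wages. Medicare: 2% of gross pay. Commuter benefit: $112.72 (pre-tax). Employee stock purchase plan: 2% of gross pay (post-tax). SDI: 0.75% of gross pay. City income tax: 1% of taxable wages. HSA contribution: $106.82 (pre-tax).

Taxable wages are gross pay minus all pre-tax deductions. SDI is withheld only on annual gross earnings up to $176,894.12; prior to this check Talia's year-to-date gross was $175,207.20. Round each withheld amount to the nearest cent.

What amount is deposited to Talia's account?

$2,607.37

Commuter benefit: $112.72
HSA contribution: $106.82
Pre-tax total = $112.72 + $106.82 = $219.54
Taxable wages = $4,143.12 − $219.54 = $3,923.58
City income tax: $3,923.58 × 0.01 = $39.24
Federal tax withheld: $3,923.58 × 0.24 = $941.66
State income tax: $3,923.58 × 0.04 = $156.94
SDI: only $176,894.12 − $175,207.20 = $1,686.92 of this check is subject → $1,686.92 × 0.0075 = $12.65
Medicare: $4,143.12 × 0.02 = $82.86
Employee stock purchase plan: $4,143.12 × 0.02 = $82.86
Total deductions = $112.72 + $106.82 + $39.24 + $941.66 + $156.94 + $12.65 + $82.86 + $82.86 = $1,535.75
Net pay = $4,143.12 − $1,535.75 = $2,607.37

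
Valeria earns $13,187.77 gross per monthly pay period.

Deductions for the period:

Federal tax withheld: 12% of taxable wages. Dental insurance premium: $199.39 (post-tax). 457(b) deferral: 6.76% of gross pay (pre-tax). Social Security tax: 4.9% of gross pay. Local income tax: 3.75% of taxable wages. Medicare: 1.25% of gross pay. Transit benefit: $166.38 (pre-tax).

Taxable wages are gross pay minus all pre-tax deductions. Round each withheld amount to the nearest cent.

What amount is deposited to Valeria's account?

$9,209.00

457(b) deferral: $13,187.77 × 0.0676 = $891.49
Transit benefit: $166.38
Pre-tax total = $891.49 + $166.38 = $1,057.87
Taxable wages = $13,187.77 − $1,057.87 = $12,129.90
Federal tax withheld: $12,129.90 × 0.12 = $1,455.59
Local income tax: $12,129.90 × 0.0375 = $454.87
Social Security tax: $13,187.77 × 0.049 = $646.20
Medicare: $13,187.77 × 0.0125 = $164.85
Dental insurance premium: $199.39
Total deductions = $891.49 + $166.38 + $1,455.59 + $454.87 + $646.20 + $164.85 + $199.39 = $3,978.77
Net pay = $13,187.77 − $3,978.77 = $9,209.00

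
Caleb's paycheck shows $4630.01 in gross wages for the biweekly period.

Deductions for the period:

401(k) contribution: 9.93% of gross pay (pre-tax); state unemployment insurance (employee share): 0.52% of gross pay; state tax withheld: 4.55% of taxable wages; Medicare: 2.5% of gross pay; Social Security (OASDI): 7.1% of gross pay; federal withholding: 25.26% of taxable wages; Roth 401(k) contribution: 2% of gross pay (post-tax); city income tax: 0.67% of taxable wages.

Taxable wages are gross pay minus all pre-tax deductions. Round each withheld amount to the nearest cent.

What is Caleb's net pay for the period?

$2337.99

401(k) contribution: $4630.01 × 0.0993 = $459.76
Taxable wages = $4630.01 − $459.76 = $4170.25
State tax withheld: $4170.25 × 0.0455 = $189.75
Federal withholding: $4170.25 × 0.2526 = $1053.41
City income tax: $4170.25 × 0.0067 = $27.94
State unemployment insurance (employee share): $4630.01 × 0.0052 = $24.08
Medicare: $4630.01 × 0.025 = $115.75
Social Security (OASDI): $4630.01 × 0.071 = $328.73
Roth 401(k) contribution: $4630.01 × 0.02 = $92.60
Total deductions = $459.76 + $189.75 + $1053.41 + $27.94 + $24.08 + $115.75 + $328.73 + $92.60 = $2292.02
Net pay = $4630.01 − $2292.02 = $2337.99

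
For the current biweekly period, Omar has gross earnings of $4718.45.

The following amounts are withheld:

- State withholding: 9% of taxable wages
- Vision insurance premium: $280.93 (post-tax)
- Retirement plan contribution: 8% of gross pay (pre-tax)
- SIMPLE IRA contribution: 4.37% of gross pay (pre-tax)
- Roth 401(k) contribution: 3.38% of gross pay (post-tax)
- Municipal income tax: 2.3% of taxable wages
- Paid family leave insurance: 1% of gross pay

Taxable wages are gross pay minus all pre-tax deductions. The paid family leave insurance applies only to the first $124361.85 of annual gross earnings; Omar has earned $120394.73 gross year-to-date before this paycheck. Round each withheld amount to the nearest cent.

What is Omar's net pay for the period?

Retirement plan contribution: $4718.45 × 0.08 = $377.48
SIMPLE IRA contribution: $4718.45 × 0.0437 = $206.20
Pre-tax total = $377.48 + $206.20 = $583.68
Taxable wages = $4718.45 − $583.68 = $4134.77
Municipal income tax: $4134.77 × 0.023 = $95.10
State withholding: $4134.77 × 0.09 = $372.13
Paid family leave insurance: only $124361.85 − $120394.73 = $3967.12 of this check is subject → $3967.12 × 0.01 = $39.67
Roth 401(k) contribution: $4718.45 × 0.0338 = $159.48
Vision insurance premium: $280.93
Total deductions = $377.48 + $206.20 + $95.10 + $372.13 + $39.67 + $159.48 + $280.93 = $1530.99
Net pay = $4718.45 − $1530.99 = $3187.46

$3187.46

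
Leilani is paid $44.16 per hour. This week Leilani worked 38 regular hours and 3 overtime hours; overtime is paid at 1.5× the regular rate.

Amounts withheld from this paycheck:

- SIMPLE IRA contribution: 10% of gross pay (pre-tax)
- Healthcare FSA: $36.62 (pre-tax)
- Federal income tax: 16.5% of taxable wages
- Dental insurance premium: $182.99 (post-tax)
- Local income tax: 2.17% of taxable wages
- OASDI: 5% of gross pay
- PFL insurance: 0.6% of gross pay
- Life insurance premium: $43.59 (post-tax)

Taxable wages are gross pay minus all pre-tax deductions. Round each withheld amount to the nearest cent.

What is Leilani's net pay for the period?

Regular pay: 38 × $44.16 = $1678.08
Overtime pay: 3 × $44.16 × 1.5 = $198.72
Gross pay = $1678.08 + $198.72 = $1876.80
Healthcare FSA: $36.62
SIMPLE IRA contribution: $1876.80 × 0.1 = $187.68
Pre-tax total = $36.62 + $187.68 = $224.30
Taxable wages = $1876.80 − $224.30 = $1652.50
Local income tax: $1652.50 × 0.0217 = $35.86
Federal income tax: $1652.50 × 0.165 = $272.66
PFL insurance: $1876.80 × 0.006 = $11.26
OASDI: $1876.80 × 0.05 = $93.84
Dental insurance premium: $182.99
Life insurance premium: $43.59
Total deductions = $36.62 + $187.68 + $35.86 + $272.66 + $11.26 + $93.84 + $182.99 + $43.59 = $864.50
Net pay = $1876.80 − $864.50 = $1012.30

$1012.30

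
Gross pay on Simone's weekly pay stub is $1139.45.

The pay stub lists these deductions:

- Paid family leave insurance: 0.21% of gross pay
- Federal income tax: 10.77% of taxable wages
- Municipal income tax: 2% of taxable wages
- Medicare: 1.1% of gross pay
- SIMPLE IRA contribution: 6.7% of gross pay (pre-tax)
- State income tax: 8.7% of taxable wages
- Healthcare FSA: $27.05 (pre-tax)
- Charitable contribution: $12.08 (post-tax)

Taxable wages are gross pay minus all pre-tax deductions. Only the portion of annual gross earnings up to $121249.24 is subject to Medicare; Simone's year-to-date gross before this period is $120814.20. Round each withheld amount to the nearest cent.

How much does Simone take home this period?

$794.36

Healthcare FSA: $27.05
SIMPLE IRA contribution: $1139.45 × 0.067 = $76.34
Pre-tax total = $27.05 + $76.34 = $103.39
Taxable wages = $1139.45 − $103.39 = $1036.06
State income tax: $1036.06 × 0.087 = $90.14
Federal income tax: $1036.06 × 0.1077 = $111.58
Municipal income tax: $1036.06 × 0.02 = $20.72
Paid family leave insurance: $1139.45 × 0.0021 = $2.39
Medicare: only $121249.24 − $120814.20 = $435.04 of this check is subject → $435.04 × 0.011 = $4.79
Charitable contribution: $12.08
Total deductions = $27.05 + $76.34 + $90.14 + $111.58 + $20.72 + $2.39 + $4.79 + $12.08 = $345.09
Net pay = $1139.45 − $345.09 = $794.36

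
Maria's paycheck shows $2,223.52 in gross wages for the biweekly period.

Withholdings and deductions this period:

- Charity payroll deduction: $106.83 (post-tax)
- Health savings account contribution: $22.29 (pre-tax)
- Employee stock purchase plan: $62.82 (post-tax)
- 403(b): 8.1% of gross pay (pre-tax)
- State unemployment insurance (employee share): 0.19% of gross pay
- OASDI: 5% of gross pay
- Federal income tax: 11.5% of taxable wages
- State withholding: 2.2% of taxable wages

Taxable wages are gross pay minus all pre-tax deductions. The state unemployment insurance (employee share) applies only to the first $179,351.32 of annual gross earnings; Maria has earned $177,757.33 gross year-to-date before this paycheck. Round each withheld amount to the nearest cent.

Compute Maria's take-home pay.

403(b): $2,223.52 × 0.081 = $180.11
Health savings account contribution: $22.29
Pre-tax total = $180.11 + $22.29 = $202.40
Taxable wages = $2,223.52 − $202.40 = $2,021.12
Federal income tax: $2,021.12 × 0.115 = $232.43
State withholding: $2,021.12 × 0.022 = $44.46
State unemployment insurance (employee share): only $179,351.32 − $177,757.33 = $1,593.99 of this check is subject → $1,593.99 × 0.0019 = $3.03
OASDI: $2,223.52 × 0.05 = $111.18
Charity payroll deduction: $106.83
Employee stock purchase plan: $62.82
Total deductions = $180.11 + $22.29 + $232.43 + $44.46 + $3.03 + $111.18 + $106.83 + $62.82 = $763.15
Net pay = $2,223.52 − $763.15 = $1,460.37

$1,460.37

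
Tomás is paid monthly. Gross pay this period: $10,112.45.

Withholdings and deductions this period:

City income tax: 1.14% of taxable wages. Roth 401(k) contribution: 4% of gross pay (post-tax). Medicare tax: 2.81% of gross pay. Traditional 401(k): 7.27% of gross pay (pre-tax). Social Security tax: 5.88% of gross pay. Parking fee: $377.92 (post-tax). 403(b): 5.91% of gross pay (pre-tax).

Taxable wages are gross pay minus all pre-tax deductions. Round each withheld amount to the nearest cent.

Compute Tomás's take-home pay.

403(b): $10,112.45 × 0.0591 = $597.65
Traditional 401(k): $10,112.45 × 0.0727 = $735.18
Pre-tax total = $597.65 + $735.18 = $1,332.83
Taxable wages = $10,112.45 − $1,332.83 = $8,779.62
City income tax: $8,779.62 × 0.0114 = $100.09
Medicare tax: $10,112.45 × 0.0281 = $284.16
Social Security tax: $10,112.45 × 0.0588 = $594.61
Parking fee: $377.92
Roth 401(k) contribution: $10,112.45 × 0.04 = $404.50
Total deductions = $597.65 + $735.18 + $100.09 + $284.16 + $594.61 + $377.92 + $404.50 = $3,094.11
Net pay = $10,112.45 − $3,094.11 = $7,018.34

$7,018.34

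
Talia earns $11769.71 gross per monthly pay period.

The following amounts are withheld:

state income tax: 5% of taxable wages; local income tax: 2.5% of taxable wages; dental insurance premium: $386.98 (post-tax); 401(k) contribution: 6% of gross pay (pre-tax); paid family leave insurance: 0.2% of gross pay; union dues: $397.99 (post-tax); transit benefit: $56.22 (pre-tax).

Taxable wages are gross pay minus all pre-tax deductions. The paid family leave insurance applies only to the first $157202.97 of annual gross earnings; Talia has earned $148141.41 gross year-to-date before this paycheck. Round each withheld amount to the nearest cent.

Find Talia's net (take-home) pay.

$9378.67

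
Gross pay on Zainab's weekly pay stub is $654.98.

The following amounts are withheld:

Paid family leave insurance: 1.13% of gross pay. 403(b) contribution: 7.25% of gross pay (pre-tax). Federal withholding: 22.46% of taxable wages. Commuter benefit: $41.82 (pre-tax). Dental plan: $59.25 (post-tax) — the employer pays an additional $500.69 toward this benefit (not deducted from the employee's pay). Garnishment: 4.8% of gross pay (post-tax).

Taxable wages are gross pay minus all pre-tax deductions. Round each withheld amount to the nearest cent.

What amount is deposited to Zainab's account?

$340.53

403(b) contribution: $654.98 × 0.0725 = $47.49
Commuter benefit: $41.82
Pre-tax total = $47.49 + $41.82 = $89.31
Taxable wages = $654.98 − $89.31 = $565.67
Federal withholding: $565.67 × 0.2246 = $127.05
Paid family leave insurance: $654.98 × 0.0113 = $7.40
Garnishment: $654.98 × 0.048 = $31.44
Dental plan: $59.25
(Employer's $500.69 toward dental plan is not withheld from the employee.)
Total deductions = $47.49 + $41.82 + $127.05 + $7.40 + $31.44 + $59.25 = $314.45
Net pay = $654.98 − $314.45 = $340.53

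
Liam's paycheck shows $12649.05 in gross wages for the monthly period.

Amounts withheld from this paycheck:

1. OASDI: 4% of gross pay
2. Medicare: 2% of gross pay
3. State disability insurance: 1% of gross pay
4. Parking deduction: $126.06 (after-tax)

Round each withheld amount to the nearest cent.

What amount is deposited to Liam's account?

Medicare: $12649.05 × 0.02 = $252.98
State disability insurance: $12649.05 × 0.01 = $126.49
OASDI: $12649.05 × 0.04 = $505.96
Parking deduction: $126.06
Total deductions = $252.98 + $126.49 + $505.96 + $126.06 = $1011.49
Net pay = $12649.05 − $1011.49 = $11637.56

$11637.56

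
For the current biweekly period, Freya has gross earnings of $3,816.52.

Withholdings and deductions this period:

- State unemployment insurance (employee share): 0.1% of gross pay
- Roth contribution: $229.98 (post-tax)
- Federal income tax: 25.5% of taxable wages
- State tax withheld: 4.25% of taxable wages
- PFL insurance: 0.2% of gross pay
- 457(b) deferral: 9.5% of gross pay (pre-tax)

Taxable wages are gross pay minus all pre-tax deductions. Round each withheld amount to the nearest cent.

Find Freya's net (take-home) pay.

457(b) deferral: $3,816.52 × 0.095 = $362.57
Taxable wages = $3,816.52 − $362.57 = $3,453.95
State tax withheld: $3,453.95 × 0.0425 = $146.79
Federal income tax: $3,453.95 × 0.255 = $880.76
PFL insurance: $3,816.52 × 0.002 = $7.63
State unemployment insurance (employee share): $3,816.52 × 0.001 = $3.82
Roth contribution: $229.98
Total deductions = $362.57 + $146.79 + $880.76 + $7.63 + $3.82 + $229.98 = $1,631.55
Net pay = $3,816.52 − $1,631.55 = $2,184.97

$2,184.97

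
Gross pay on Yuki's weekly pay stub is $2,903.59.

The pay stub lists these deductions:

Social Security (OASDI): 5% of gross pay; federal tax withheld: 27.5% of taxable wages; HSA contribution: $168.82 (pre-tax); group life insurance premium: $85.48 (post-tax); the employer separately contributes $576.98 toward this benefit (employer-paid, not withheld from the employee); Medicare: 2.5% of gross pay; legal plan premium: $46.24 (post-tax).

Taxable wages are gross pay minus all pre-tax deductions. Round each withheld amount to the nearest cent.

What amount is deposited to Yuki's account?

HSA contribution: $168.82
Taxable wages = $2,903.59 − $168.82 = $2,734.77
Federal tax withheld: $2,734.77 × 0.275 = $752.06
Social Security (OASDI): $2,903.59 × 0.05 = $145.18
Medicare: $2,903.59 × 0.025 = $72.59
Legal plan premium: $46.24
Group life insurance premium: $85.48
(Employer's $576.98 toward group life insurance premium is not withheld from the employee.)
Total deductions = $168.82 + $752.06 + $145.18 + $72.59 + $46.24 + $85.48 = $1,270.37
Net pay = $2,903.59 − $1,270.37 = $1,633.22

$1,633.22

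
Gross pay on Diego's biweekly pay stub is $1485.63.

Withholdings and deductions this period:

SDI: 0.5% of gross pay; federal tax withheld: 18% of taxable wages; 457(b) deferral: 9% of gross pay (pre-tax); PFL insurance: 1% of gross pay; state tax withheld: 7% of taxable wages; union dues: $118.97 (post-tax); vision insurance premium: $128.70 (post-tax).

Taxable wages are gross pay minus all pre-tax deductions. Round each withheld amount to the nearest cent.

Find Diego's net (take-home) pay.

457(b) deferral: $1485.63 × 0.09 = $133.71
Taxable wages = $1485.63 − $133.71 = $1351.92
Federal tax withheld: $1351.92 × 0.18 = $243.35
State tax withheld: $1351.92 × 0.07 = $94.63
SDI: $1485.63 × 0.005 = $7.43
PFL insurance: $1485.63 × 0.01 = $14.86
Union dues: $118.97
Vision insurance premium: $128.70
Total deductions = $133.71 + $243.35 + $94.63 + $7.43 + $14.86 + $118.97 + $128.70 = $741.65
Net pay = $1485.63 − $741.65 = $743.98

$743.98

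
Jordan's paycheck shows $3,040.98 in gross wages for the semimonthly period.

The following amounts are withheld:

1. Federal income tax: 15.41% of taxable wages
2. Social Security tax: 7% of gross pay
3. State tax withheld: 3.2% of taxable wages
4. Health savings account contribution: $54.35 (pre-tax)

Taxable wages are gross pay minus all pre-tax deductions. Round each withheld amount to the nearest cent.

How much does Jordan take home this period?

Health savings account contribution: $54.35
Taxable wages = $3,040.98 − $54.35 = $2,986.63
Federal income tax: $2,986.63 × 0.1541 = $460.24
State tax withheld: $2,986.63 × 0.032 = $95.57
Social Security tax: $3,040.98 × 0.07 = $212.87
Total deductions = $54.35 + $460.24 + $95.57 + $212.87 = $823.03
Net pay = $3,040.98 − $823.03 = $2,217.95

$2,217.95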